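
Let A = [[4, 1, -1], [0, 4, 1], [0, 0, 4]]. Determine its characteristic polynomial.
χ_A(x) = (x - 4)^3

xI - A = [[x - 4, -1, 1], [0, x - 4, -1], [0, 0, x - 4]].

Expanding det(xI - A) along the first row:
det(xI - A) = + (x - 4)·det([[x - 4, -1], [0, x - 4]]) - (-1)·det([[0, -1], [0, x - 4]]) + (1)·det([[0, x - 4], [0, 0]]).

Evaluating gives χ_A(x) = x^3 - 12x^2 + 48x - 64 = (x - 4)^3.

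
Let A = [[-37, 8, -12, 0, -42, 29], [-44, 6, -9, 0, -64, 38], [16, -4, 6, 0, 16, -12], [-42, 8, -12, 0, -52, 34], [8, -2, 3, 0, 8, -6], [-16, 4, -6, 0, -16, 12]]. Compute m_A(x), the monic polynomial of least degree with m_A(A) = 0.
The characteristic polynomial factors as x^5(x + 5). The minimal polynomial is ∏(x - λ)^{k_λ} where k_λ is the size of the largest Jordan block at λ.

For λ = -5: rank(A + 5I) = 5, and the largest Jordan block has size 1 (the smallest k with rank((A + 5I)^k) = rank((A + 5I)^(k+1))).
For λ = 0: rank(A) = 2, and the largest Jordan block has size 2 (the smallest k with rank(A^k) = rank(A^(k+1))).

So m_A(x) = x^2(x + 5).

m_A(x) = x^2(x + 5)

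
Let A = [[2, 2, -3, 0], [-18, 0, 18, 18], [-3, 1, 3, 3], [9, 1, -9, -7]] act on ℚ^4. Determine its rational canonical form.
The invariant factors of A (the non-unit diagonal entries of the Smith normal form of xI - A over ℚ[x]) are x - 2, (x - 2)(x + 3)^2, each dividing the next. The characteristic polynomial is their product, (x - 2)^2(x + 3)^2.

The rational canonical form is the block-diagonal matrix of companion matrices C(f_i):
R = [[2, 0, 0, 0], [0, 0, 0, 18], [0, 1, 0, 3], [0, 0, 1, -4]].

R = [[2, 0, 0, 0], [0, 0, 0, 18], [0, 1, 0, 3], [0, 0, 1, -4]]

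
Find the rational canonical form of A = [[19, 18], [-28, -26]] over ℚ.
The invariant factors of A (the non-unit diagonal entries of the Smith normal form of xI - A over ℚ[x]) are (x + 2)(x + 5), each dividing the next. The characteristic polynomial is their product, (x + 2)(x + 5).

The rational canonical form is the block-diagonal matrix of companion matrices C(f_i):
R = [[0, -10], [1, -7]].

R = [[0, -10], [1, -7]]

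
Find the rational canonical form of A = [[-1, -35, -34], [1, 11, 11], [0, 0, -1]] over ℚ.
The invariant factors of A (the non-unit diagonal entries of the Smith normal form of xI - A over ℚ[x]) are (x - 6)(x - 4)(x + 1), each dividing the next. The characteristic polynomial is their product, (x - 6)(x - 4)(x + 1).

The rational canonical form is the block-diagonal matrix of companion matrices C(f_i):
R = [[0, 0, -24], [1, 0, -14], [0, 1, 9]].

R = [[0, 0, -24], [1, 0, -14], [0, 1, 9]]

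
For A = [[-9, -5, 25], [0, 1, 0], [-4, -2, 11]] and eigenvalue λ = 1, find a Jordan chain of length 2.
We seek v_1 ∈ ker((A - I)^2) \ ker(A - I), then set v_{i+1} = (A - I) v_i.

One such chain is v_1 = [[-12, -2, -5]]^T, v_2 = [[5, 0, 2]]^T. Check: (A - I) v_2 = [[0, 0, 0]]^T = 0.

v_1 = [[-12, -2, -5]]^T, v_2 = [[5, 0, 2]]^T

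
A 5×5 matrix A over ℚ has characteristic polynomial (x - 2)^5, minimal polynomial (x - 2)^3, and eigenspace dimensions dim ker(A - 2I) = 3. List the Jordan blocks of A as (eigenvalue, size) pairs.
λ = 2: algebraic multiplicity 5 (exponent in χ_A), largest block size 3 (exponent in m_A), 3 blocks (geometric multiplicity). These force block sizes [3, 1, 1].

Jordan blocks: (2, 3), (2, 1), (2, 1)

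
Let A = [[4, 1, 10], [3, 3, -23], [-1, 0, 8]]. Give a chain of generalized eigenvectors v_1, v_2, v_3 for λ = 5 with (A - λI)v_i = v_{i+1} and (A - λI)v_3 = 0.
We seek v_1 ∈ ker((A - 5I)^3) \ ker((A - 5I)^2), then set v_{i+1} = (A - 5I) v_i.

One such chain is v_1 = [[3, -6, 1]]^T, v_2 = [[1, -2, 0]]^T, v_3 = [[-3, 7, -1]]^T. Check: (A - 5I) v_3 = [[0, 0, 0]]^T = 0.

v_1 = [[3, -6, 1]]^T, v_2 = [[1, -2, 0]]^T, v_3 = [[-3, 7, -1]]^T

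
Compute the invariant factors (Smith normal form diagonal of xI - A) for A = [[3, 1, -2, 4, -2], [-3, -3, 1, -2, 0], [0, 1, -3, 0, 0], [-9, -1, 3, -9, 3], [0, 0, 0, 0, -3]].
The Jordan structure of A has elementary divisors (x + 3)^3, (x + 3)^2. Arranging the block sizes at each eigenvalue in decreasing order and taking row products gives the invariant factors.

Invariant factors (smallest first, each dividing the next): (x + 3)^2, (x + 3)^3.

Check: the last factor (x + 3)^3 is the minimal polynomial, and the product (x + 3)^5 is the characteristic polynomial.

(x + 3)^2, (x + 3)^3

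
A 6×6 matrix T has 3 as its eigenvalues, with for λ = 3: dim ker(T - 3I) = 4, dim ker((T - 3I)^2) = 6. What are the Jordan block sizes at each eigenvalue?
λ = 3: successive nullity increments [4, 2] count blocks of size ≥ k; block sizes are [2, 2, 1, 1].

Jordan blocks: (3, 2), (3, 2), (3, 1), (3, 1)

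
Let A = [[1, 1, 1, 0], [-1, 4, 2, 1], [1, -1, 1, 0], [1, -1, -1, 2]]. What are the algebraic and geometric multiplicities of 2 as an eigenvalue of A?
algebraic multiplicity 4, geometric multiplicity 2

The characteristic polynomial is (x - 2)^4, so the factor x - 2 appears with exponent 4: the algebraic multiplicity is 4.

rank(A - 2I) = 2, so the eigenspace has dimension 4 - 2 = 2: the geometric multiplicity is 2.

Since 2 < 4, A is not diagonalizable.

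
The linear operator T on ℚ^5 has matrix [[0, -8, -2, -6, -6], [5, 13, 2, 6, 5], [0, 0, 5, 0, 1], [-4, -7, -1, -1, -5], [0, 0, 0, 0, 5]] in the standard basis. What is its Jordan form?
J = [[2, 0, 0, 0, 0], [0, 5, 1, 0, 0], [0, 0, 5, 0, 0], [0, 0, 0, 5, 1], [0, 0, 0, 0, 5]]

The characteristic polynomial is det(xI - A) = (x - 5)^4(x - 2), so the eigenvalues are 2 (algebraic multiplicity 1), 5 (algebraic multiplicity 4).

For λ = 2: algebraic multiplicity 1 gives one 1×1 block.

For λ = 5: rank(A - 5I) = 3, rank((A - 5I)^2) = 1. The eigenspace has dimension 5 - 3 = 2, so there are 2 Jordan blocks; the rank sequence gives block sizes [2, 2].

Assembling the blocks gives the Jordan form J above.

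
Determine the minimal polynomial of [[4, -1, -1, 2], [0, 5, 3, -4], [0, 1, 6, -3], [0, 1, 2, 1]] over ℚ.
The characteristic polynomial factors as (x - 4)^4. The minimal polynomial is ∏(x - λ)^{k_λ} where k_λ is the size of the largest Jordan block at λ.

For λ = 4: rank(A - 4I) = 2, and the largest Jordan block has size 3 (the smallest k with rank((A - 4I)^k) = rank((A - 4I)^(k+1))).

So m_A(x) = (x - 4)^3.

m_A(x) = (x - 4)^3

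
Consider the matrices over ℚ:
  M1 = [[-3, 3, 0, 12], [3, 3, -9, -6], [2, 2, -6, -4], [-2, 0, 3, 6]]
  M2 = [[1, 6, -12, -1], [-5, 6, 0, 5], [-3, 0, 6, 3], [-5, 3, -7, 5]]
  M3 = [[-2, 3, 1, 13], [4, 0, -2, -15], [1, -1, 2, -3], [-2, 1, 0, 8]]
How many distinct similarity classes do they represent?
Characteristic polynomials: χ_{M1} = x^4, χ_{M2} = x(x - 6)^3, χ_{M3} = (x - 3)^2(x - 1)^2.

{M1}: invariant factors x, x^3.

{M2}: invariant factors x(x - 6)^3.

{M3}: invariant factors (x - 3)^2(x - 1)^2.

Matrices are similar if and only if their invariant-factor lists agree; the partition into similarity classes is {M1}, {M2}, {M3}.

3 classes: {M1}, {M2}, {M3}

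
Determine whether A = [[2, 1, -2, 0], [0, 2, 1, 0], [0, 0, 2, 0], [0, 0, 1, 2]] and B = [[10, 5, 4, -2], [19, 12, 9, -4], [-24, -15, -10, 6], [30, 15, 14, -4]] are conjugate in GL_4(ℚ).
Yes.

Two matrices over a field are similar if and only if they have the same invariant factors.

Both A and B have characteristic polynomial (x - 2)^4 and minimal polynomial (x - 2)^3. Computing further, both have invariant factors x - 2, (x - 2)^3. Hence A and B are similar.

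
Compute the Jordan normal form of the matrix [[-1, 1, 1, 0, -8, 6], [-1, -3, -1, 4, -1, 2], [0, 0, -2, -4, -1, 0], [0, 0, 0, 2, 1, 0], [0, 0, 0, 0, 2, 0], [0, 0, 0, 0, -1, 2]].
J = [[-2, 1, 0, 0, 0, 0], [0, -2, 0, 0, 0, 0], [0, 0, -2, 0, 0, 0], [0, 0, 0, 2, 1, 0], [0, 0, 0, 0, 2, 0], [0, 0, 0, 0, 0, 2]]

The characteristic polynomial is det(xI - A) = (x - 2)^3(x + 2)^3, so the eigenvalues are -2 (algebraic multiplicity 3), 2 (algebraic multiplicity 3).

For λ = -2: rank(A + 2I) = 4, rank((A + 2I)^2) = 3. The eigenspace has dimension 6 - 4 = 2, so there are 2 Jordan blocks; the rank sequence gives block sizes [2, 1].

For λ = 2: rank(A - 2I) = 4, rank((A - 2I)^2) = 3. The eigenspace has dimension 6 - 4 = 2, so there are 2 Jordan blocks; the rank sequence gives block sizes [2, 1].

Assembling the blocks gives the Jordan form J above.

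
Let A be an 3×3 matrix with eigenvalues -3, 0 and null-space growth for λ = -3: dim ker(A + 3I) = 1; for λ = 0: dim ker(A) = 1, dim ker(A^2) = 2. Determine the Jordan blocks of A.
Jordan blocks: (-3, 1), (0, 2)

λ = -3: successive nullity increments [1] count blocks of size ≥ k; block sizes are [1].
λ = 0: successive nullity increments [1, 1] count blocks of size ≥ k; block sizes are [2].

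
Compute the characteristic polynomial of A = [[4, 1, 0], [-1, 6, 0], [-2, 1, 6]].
xI - A = [[x - 4, -1, 0], [1, x - 6, 0], [2, -1, x - 6]].

Expanding det(xI - A) along the first row:
det(xI - A) = + (x - 4)·det([[x - 6, 0], [-1, x - 6]]) - (-1)·det([[1, 0], [2, x - 6]]) + (0)·det([[1, x - 6], [2, -1]]).

Evaluating gives χ_A(x) = x^3 - 16x^2 + 85x - 150 = (x - 6)(x - 5)^2.

χ_A(x) = (x - 6)(x - 5)^2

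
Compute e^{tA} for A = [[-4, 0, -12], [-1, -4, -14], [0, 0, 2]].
e^{tA} = [[e^{-4*t}, 0, 2*(1 - e^{6*t})*e^{-4*t}], [-t*e^{-4*t}, e^{-4*t}, 2*(-t - e^{6*t} + 1)*e^{-4*t}], [0, 0, e^{2*t}]]

A has Jordan form J = [[-4, 1, 0], [0, -4, 0], [0, 0, 2]] with A = PJP^{-1}, so e^{tA} = P e^{tJ} P^{-1}.

For a Jordan block J_k(λ), e^{tJ_k(λ)} = e^{λt} · (I + tN + t^2 N^2/2! + ... + t^{k-1} N^{k-1}/(k-1)!) where N is the nilpotent superdiagonal part.

Assembling the blocks and conjugating back gives the entries of e^{tA} as shown above.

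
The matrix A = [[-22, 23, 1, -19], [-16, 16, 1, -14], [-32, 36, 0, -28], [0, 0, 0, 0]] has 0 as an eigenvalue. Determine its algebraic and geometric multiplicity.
algebraic multiplicity 1, geometric multiplicity 1

The characteristic polynomial is x(x + 2)^3, so the factor x appears with exponent 1: the algebraic multiplicity is 1.

rank(A) = 3, so the eigenspace has dimension 4 - 3 = 1: the geometric multiplicity is 1.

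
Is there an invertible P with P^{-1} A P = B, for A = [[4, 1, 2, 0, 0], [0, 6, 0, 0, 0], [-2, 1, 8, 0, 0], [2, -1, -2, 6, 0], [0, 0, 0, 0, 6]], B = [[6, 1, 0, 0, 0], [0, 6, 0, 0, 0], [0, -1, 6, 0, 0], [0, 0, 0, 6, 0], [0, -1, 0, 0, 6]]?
Yes.

Two matrices over a field are similar if and only if they have the same invariant factors.

Both A and B have characteristic polynomial (x - 6)^5 and minimal polynomial (x - 6)^2. Computing further, both have invariant factors x - 6, x - 6, x - 6, (x - 6)^2. Hence A and B are similar.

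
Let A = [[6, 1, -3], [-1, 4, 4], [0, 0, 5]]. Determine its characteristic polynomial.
xI - A = [[x - 6, -1, 3], [1, x - 4, -4], [0, 0, x - 5]].

Expanding det(xI - A) along the first row:
det(xI - A) = + (x - 6)·det([[x - 4, -4], [0, x - 5]]) - (-1)·det([[1, -4], [0, x - 5]]) + (3)·det([[1, x - 4], [0, 0]]).

Evaluating gives χ_A(x) = x^3 - 15x^2 + 75x - 125 = (x - 5)^3.

χ_A(x) = (x - 5)^3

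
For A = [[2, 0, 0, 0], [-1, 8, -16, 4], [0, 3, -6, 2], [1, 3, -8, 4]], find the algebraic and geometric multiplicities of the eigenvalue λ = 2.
algebraic multiplicity 4, geometric multiplicity 2

The characteristic polynomial is (x - 2)^4, so the factor x - 2 appears with exponent 4: the algebraic multiplicity is 4.

rank(A - 2I) = 2, so the eigenspace has dimension 4 - 2 = 2: the geometric multiplicity is 2.

Since 2 < 4, A is not diagonalizable.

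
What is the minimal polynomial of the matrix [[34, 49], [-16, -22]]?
The characteristic polynomial factors as (x - 6)^2. The minimal polynomial is ∏(x - λ)^{k_λ} where k_λ is the size of the largest Jordan block at λ.

For λ = 6: rank(A - 6I) = 1, and the largest Jordan block has size 2 (the smallest k with rank((A - 6I)^k) = rank((A - 6I)^(k+1))).

So m_A(x) = (x - 6)^2.

m_A(x) = (x - 6)^2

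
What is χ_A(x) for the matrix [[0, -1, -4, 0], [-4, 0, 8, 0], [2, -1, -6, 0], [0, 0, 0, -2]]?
xI - A = [[x, 1, 4, 0], [4, x, -8, 0], [-2, 1, x + 6, 0], [0, 0, 0, x + 2]].

Expanding det(xI - A) along the first row:
det(xI - A) = + (x)·det([[x, -8, 0], [1, x + 6, 0], [0, 0, x + 2]]) - (1)·det([[4, -8, 0], [-2, x + 6, 0], [0, 0, x + 2]]) + (4)·det([[4, x, 0], [-2, 1, 0], [0, 0, x + 2]]) - (0)·det([[4, x, -8], [-2, 1, x + 6], [0, 0, 0]]).

Evaluating gives χ_A(x) = x^4 + 8x^3 + 24x^2 + 32x + 16 = (x + 2)^4.

χ_A(x) = (x + 2)^4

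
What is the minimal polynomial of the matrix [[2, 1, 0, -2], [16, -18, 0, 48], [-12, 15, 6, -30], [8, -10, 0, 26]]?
m_A(x) = (x - 6)(x - 2)^2

The characteristic polynomial factors as (x - 6)^2(x - 2)^2. The minimal polynomial is ∏(x - λ)^{k_λ} where k_λ is the size of the largest Jordan block at λ.

For λ = 2: rank(A - 2I) = 3, and the largest Jordan block has size 2 (the smallest k with rank((A - 2I)^k) = rank((A - 2I)^(k+1))).
For λ = 6: rank(A - 6I) = 2, and the largest Jordan block has size 1 (the smallest k with rank((A - 6I)^k) = rank((A - 6I)^(k+1))).

So m_A(x) = (x - 6)(x - 2)^2.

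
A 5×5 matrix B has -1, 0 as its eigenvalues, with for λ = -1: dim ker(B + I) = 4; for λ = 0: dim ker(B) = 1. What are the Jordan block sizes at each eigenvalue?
λ = -1: successive nullity increments [4] count blocks of size ≥ k; block sizes are [1, 1, 1, 1].
λ = 0: successive nullity increments [1] count blocks of size ≥ k; block sizes are [1].

Jordan blocks: (-1, 1), (-1, 1), (-1, 1), (-1, 1), (0, 1)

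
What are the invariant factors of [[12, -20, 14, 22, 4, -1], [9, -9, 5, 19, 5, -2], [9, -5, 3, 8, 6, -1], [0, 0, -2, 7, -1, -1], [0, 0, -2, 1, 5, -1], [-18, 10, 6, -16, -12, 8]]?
(x - 6)^2, (x - 6)^3(x + 4)

The Jordan structure of A has elementary divisors (x + 4), (x - 6)^3, (x - 6)^2. Arranging the block sizes at each eigenvalue in decreasing order and taking row products gives the invariant factors.

Invariant factors (smallest first, each dividing the next): (x - 6)^2, (x - 6)^3(x + 4).

Check: the last factor (x - 6)^3(x + 4) is the minimal polynomial, and the product (x - 6)^5(x + 4) is the characteristic polynomial.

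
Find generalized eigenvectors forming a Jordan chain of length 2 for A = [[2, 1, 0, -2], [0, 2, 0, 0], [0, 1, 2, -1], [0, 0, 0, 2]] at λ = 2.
We seek v_1 ∈ ker((A - 2I)^2) \ ker(A - 2I), then set v_{i+1} = (A - 2I) v_i.

One such chain is v_1 = [[-3, 1, -1, 0]]^T, v_2 = [[1, 0, 1, 0]]^T. Check: (A - 2I) v_2 = [[0, 0, 0, 0]]^T = 0.

v_1 = [[-3, 1, -1, 0]]^T, v_2 = [[1, 0, 1, 0]]^T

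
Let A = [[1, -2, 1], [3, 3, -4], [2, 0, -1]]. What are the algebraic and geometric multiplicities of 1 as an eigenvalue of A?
The characteristic polynomial is (x - 1)^3, so the factor x - 1 appears with exponent 3: the algebraic multiplicity is 3.

rank(A - I) = 2, so the eigenspace has dimension 3 - 2 = 1: the geometric multiplicity is 1.

Since 1 < 3, A is not diagonalizable.

algebraic multiplicity 3, geometric multiplicity 1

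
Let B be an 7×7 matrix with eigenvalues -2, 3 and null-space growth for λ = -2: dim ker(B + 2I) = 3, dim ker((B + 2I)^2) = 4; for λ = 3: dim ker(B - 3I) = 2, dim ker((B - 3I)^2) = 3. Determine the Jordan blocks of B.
Jordan blocks: (-2, 2), (-2, 1), (-2, 1), (3, 2), (3, 1)

λ = -2: successive nullity increments [3, 1] count blocks of size ≥ k; block sizes are [2, 1, 1].
λ = 3: successive nullity increments [2, 1] count blocks of size ≥ k; block sizes are [2, 1].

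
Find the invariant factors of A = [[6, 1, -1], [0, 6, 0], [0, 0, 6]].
The Jordan structure of A has elementary divisors (x - 6)^2, (x - 6). Arranging the block sizes at each eigenvalue in decreasing order and taking row products gives the invariant factors.

Invariant factors (smallest first, each dividing the next): x - 6, (x - 6)^2.

Check: the last factor (x - 6)^2 is the minimal polynomial, and the product (x - 6)^3 is the characteristic polynomial.

x - 6, (x - 6)^2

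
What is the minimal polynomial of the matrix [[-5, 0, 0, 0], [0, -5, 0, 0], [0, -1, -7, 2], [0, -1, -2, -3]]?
The characteristic polynomial factors as (x + 5)^4. The minimal polynomial is ∏(x - λ)^{k_λ} where k_λ is the size of the largest Jordan block at λ.

For λ = -5: rank(A + 5I) = 1, and the largest Jordan block has size 2 (the smallest k with rank((A + 5I)^k) = rank((A + 5I)^(k+1))).

So m_A(x) = (x + 5)^2.

m_A(x) = (x + 5)^2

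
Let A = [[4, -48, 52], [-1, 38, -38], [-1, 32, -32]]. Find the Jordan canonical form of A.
The characteristic polynomial is det(xI - A) = (x - 6)(x - 2)^2, so the eigenvalues are 2 (algebraic multiplicity 2), 6 (algebraic multiplicity 1).

For λ = 2: rank(A - 2I) = 2, rank((A - 2I)^2) = 1. The eigenspace has dimension 3 - 2 = 1, so there is 1 Jordan block; the rank sequence gives block sizes [2].

For λ = 6: algebraic multiplicity 1 gives one 1×1 block.

Assembling the blocks gives the Jordan form J above.

J = [[2, 1, 0], [0, 2, 0], [0, 0, 6]]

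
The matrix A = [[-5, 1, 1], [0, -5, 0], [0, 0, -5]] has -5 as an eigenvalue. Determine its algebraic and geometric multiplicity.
algebraic multiplicity 3, geometric multiplicity 2

The characteristic polynomial is (x + 5)^3, so the factor x + 5 appears with exponent 3: the algebraic multiplicity is 3.

rank(A + 5I) = 1, so the eigenspace has dimension 3 - 1 = 2: the geometric multiplicity is 2.

Since 2 < 3, A is not diagonalizable.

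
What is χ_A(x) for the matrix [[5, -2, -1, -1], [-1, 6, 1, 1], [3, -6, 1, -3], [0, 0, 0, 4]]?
xI - A = [[x - 5, 2, 1, 1], [1, x - 6, -1, -1], [-3, 6, x - 1, 3], [0, 0, 0, x - 4]].

Expanding det(xI - A) along the first row:
det(xI - A) = + (x - 5)·det([[x - 6, -1, -1], [6, x - 1, 3], [0, 0, x - 4]]) - (2)·det([[1, -1, -1], [-3, x - 1, 3], [0, 0, x - 4]]) + (1)·det([[1, x - 6, -1], [-3, 6, 3], [0, 0, x - 4]]) - (1)·det([[1, x - 6, -1], [-3, 6, x - 1], [0, 0, 0]]).

Evaluating gives χ_A(x) = x^4 - 16x^3 + 96x^2 - 256x + 256 = (x - 4)^4.

χ_A(x) = (x - 4)^4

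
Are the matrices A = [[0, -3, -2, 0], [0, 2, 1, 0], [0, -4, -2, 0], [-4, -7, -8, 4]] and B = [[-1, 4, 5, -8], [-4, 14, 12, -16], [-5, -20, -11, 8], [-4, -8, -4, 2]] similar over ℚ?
No.

χ_A(x) = x^3(x - 4) but χ_B(x) = (x - 2)^3(x + 2). The characteristic polynomial is a similarity invariant, so A and B are not similar.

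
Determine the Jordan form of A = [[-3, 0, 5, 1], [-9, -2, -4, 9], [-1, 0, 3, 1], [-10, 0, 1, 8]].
The characteristic polynomial is det(xI - A) = (x - 5)^2(x + 2)^2, so the eigenvalues are -2 (algebraic multiplicity 2), 5 (algebraic multiplicity 2).

For λ = -2: rank(A + 2I) = 2. The eigenspace has dimension 4 - 2 = 2, so there are 2 Jordan blocks; the rank sequence gives block sizes [1, 1].

For λ = 5: rank(A - 5I) = 3, rank((A - 5I)^2) = 2. The eigenspace has dimension 4 - 3 = 1, so there is 1 Jordan block; the rank sequence gives block sizes [2].

Assembling the blocks gives the Jordan form J above.

J = [[-2, 0, 0, 0], [0, -2, 0, 0], [0, 0, 5, 1], [0, 0, 0, 5]]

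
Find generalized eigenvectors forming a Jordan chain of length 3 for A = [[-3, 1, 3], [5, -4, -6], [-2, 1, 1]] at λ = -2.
We seek v_1 ∈ ker((A + 2I)^3) \ ker((A + 2I)^2), then set v_{i+1} = (A + 2I) v_i.

One such chain is v_1 = [[0, -2, 1]]^T, v_2 = [[1, -2, 1]]^T, v_3 = [[0, 3, -1]]^T. Check: (A + 2I) v_3 = [[0, 0, 0]]^T = 0.

v_1 = [[0, -2, 1]]^T, v_2 = [[1, -2, 1]]^T, v_3 = [[0, 3, -1]]^T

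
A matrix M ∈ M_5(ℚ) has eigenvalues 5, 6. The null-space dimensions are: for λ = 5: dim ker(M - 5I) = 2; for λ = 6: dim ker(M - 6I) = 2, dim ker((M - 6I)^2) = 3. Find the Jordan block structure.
Jordan blocks: (5, 1), (5, 1), (6, 2), (6, 1)

λ = 5: successive nullity increments [2] count blocks of size ≥ k; block sizes are [1, 1].
λ = 6: successive nullity increments [2, 1] count blocks of size ≥ k; block sizes are [2, 1].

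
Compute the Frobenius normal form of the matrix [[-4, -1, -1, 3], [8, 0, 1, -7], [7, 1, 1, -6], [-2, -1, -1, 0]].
The invariant factors of A (the non-unit diagonal entries of the Smith normal form of xI - A over ℚ[x]) are (x + 3)(x^3 + 3x + 1), each dividing the next. The characteristic polynomial is their product, (x + 3)(x^3 + 3x + 1).

The rational canonical form is the block-diagonal matrix of companion matrices C(f_i):
R = [[0, 0, 0, -3], [1, 0, 0, -10], [0, 1, 0, -3], [0, 0, 1, -3]].

Note the characteristic polynomial does not split into linear factors over ℚ, so A has no Jordan form over ℚ; the rational canonical form exists over any field.

R = [[0, 0, 0, -3], [1, 0, 0, -10], [0, 1, 0, -3], [0, 0, 1, -3]]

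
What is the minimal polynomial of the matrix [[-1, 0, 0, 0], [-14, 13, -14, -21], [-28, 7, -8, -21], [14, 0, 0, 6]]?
The characteristic polynomial factors as (x - 6)^2(x + 1)^2. The minimal polynomial is ∏(x - λ)^{k_λ} where k_λ is the size of the largest Jordan block at λ.

For λ = -1: rank(A + I) = 2, and the largest Jordan block has size 1 (the smallest k with rank((A + I)^k) = rank((A + I)^(k+1))).
For λ = 6: rank(A - 6I) = 2, and the largest Jordan block has size 1 (the smallest k with rank((A - 6I)^k) = rank((A - 6I)^(k+1))).

So m_A(x) = (x - 6)(x + 1).

m_A(x) = (x - 6)(x + 1)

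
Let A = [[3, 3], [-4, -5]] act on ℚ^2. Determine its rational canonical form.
R = [[0, 3], [1, -2]]

The invariant factors of A (the non-unit diagonal entries of the Smith normal form of xI - A over ℚ[x]) are (x - 1)(x + 3), each dividing the next. The characteristic polynomial is their product, (x - 1)(x + 3).

The rational canonical form is the block-diagonal matrix of companion matrices C(f_i):
R = [[0, 3], [1, -2]].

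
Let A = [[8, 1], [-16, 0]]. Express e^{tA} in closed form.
A has Jordan form J = [[4, 1], [0, 4]] with A = PJP^{-1}, so e^{tA} = P e^{tJ} P^{-1}.

For a Jordan block J_k(λ), e^{tJ_k(λ)} = e^{λt} · (I + tN + t^2 N^2/2! + ... + t^{k-1} N^{k-1}/(k-1)!) where N is the nilpotent superdiagonal part.

Assembling the blocks and conjugating back gives the entries of e^{tA} as shown above.

e^{tA} = [[(4*t + 1)*e^{4*t}, t*e^{4*t}], [-16*t*e^{4*t}, (1 - 4*t)*e^{4*t}]]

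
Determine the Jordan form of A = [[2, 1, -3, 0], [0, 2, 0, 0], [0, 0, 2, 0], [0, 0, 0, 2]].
J = [[2, 1, 0, 0], [0, 2, 0, 0], [0, 0, 2, 0], [0, 0, 0, 2]]

The characteristic polynomial is det(xI - A) = (x - 2)^4, so the eigenvalues are 2 (algebraic multiplicity 4).

For λ = 2: rank(A - 2I) = 1, rank((A - 2I)^2) = 0. The eigenspace has dimension 4 - 1 = 3, so there are 3 Jordan blocks; the rank sequence gives block sizes [2, 1, 1].

Assembling the blocks gives the Jordan form J above.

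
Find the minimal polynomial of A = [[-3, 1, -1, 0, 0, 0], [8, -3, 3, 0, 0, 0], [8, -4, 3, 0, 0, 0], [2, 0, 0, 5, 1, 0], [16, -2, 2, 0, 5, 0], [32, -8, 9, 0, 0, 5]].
The characteristic polynomial factors as (x - 5)^3(x + 1)^3. The minimal polynomial is ∏(x - λ)^{k_λ} where k_λ is the size of the largest Jordan block at λ.

For λ = -1: rank(A + I) = 5, and the largest Jordan block has size 3 (the smallest k with rank((A + I)^k) = rank((A + I)^(k+1))).
For λ = 5: rank(A - 5I) = 4, and the largest Jordan block has size 2 (the smallest k with rank((A - 5I)^k) = rank((A - 5I)^(k+1))).

So m_A(x) = (x - 5)^2(x + 1)^3.

m_A(x) = (x - 5)^2(x + 1)^3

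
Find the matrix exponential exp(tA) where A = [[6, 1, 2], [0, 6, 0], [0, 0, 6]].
e^{tA} = [[e^{6*t}, t*e^{6*t}, 2*t*e^{6*t}], [0, e^{6*t}, 0], [0, 0, e^{6*t}]]

A has Jordan form J = [[6, 1, 0], [0, 6, 0], [0, 0, 6]] with A = PJP^{-1}, so e^{tA} = P e^{tJ} P^{-1}.

For a Jordan block J_k(λ), e^{tJ_k(λ)} = e^{λt} · (I + tN + t^2 N^2/2! + ... + t^{k-1} N^{k-1}/(k-1)!) where N is the nilpotent superdiagonal part.

Assembling the blocks and conjugating back gives the entries of e^{tA} as shown above.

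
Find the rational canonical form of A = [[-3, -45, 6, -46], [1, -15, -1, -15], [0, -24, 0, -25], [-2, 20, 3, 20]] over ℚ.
The invariant factors of A (the non-unit diagonal entries of the Smith normal form of xI - A over ℚ[x]) are (x - 3)^2(x + 2)^2, each dividing the next. The characteristic polynomial is their product, (x - 3)^2(x + 2)^2.

The rational canonical form is the block-diagonal matrix of companion matrices C(f_i):
R = [[0, 0, 0, -36], [1, 0, 0, -12], [0, 1, 0, 11], [0, 0, 1, 2]].

R = [[0, 0, 0, -36], [1, 0, 0, -12], [0, 1, 0, 11], [0, 0, 1, 2]]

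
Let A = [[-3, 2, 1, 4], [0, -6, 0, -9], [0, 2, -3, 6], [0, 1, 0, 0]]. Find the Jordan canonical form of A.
J = [[-3, 1, 0, 0], [0, -3, 0, 0], [0, 0, -3, 1], [0, 0, 0, -3]]

The characteristic polynomial is det(xI - A) = (x + 3)^4, so the eigenvalues are -3 (algebraic multiplicity 4).

For λ = -3: rank(A + 3I) = 2, rank((A + 3I)^2) = 0. The eigenspace has dimension 4 - 2 = 2, so there are 2 Jordan blocks; the rank sequence gives block sizes [2, 2].

Assembling the blocks gives the Jordan form J above.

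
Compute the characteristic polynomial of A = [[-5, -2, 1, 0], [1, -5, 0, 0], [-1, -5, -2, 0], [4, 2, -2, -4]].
χ_A(x) = (x + 4)^4

xI - A = [[x + 5, 2, -1, 0], [-1, x + 5, 0, 0], [1, 5, x + 2, 0], [-4, -2, 2, x + 4]].

Expanding det(xI - A) along the first row:
det(xI - A) = + (x + 5)·det([[x + 5, 0, 0], [5, x + 2, 0], [-2, 2, x + 4]]) - (2)·det([[-1, 0, 0], [1, x + 2, 0], [-4, 2, x + 4]]) + (-1)·det([[-1, x + 5, 0], [1, 5, 0], [-4, -2, x + 4]]) - (0)·det([[-1, x + 5, 0], [1, 5, x + 2], [-4, -2, 2]]).

Evaluating gives χ_A(x) = x^4 + 16x^3 + 96x^2 + 256x + 256 = (x + 4)^4.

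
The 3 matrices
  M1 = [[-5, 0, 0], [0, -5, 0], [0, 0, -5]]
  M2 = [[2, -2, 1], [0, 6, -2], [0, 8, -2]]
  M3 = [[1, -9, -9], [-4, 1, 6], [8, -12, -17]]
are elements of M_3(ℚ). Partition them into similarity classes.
3 classes: {M1}, {M2}, {M3}

Characteristic polynomials: χ_{M1} = (x + 5)^3, χ_{M2} = (x - 2)^3, χ_{M3} = (x + 5)^3.

{M1}: invariant factors x + 5, x + 5, x + 5.

{M2}: invariant factors x - 2, (x - 2)^2.

{M3}: invariant factors x + 5, (x + 5)^2.

Matrices are similar if and only if their invariant-factor lists agree; the partition into similarity classes is {M1}, {M2}, {M3}.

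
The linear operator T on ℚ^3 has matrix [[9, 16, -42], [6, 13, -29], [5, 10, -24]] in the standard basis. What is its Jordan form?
The characteristic polynomial is det(xI - A) = (x - 1)^2(x + 4), so the eigenvalues are -4 (algebraic multiplicity 1), 1 (algebraic multiplicity 2).

For λ = -4: algebraic multiplicity 1 gives one 1×1 block.

For λ = 1: rank(A - I) = 2, rank((A - I)^2) = 1. The eigenspace has dimension 3 - 2 = 1, so there is 1 Jordan block; the rank sequence gives block sizes [2].

Assembling the blocks gives the Jordan form J above.

J = [[-4, 0, 0], [0, 1, 1], [0, 0, 1]]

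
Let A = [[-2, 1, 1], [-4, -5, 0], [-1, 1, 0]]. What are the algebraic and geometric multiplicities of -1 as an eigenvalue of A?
algebraic multiplicity 1, geometric multiplicity 1

The characteristic polynomial is (x + 1)(x + 3)^2, so the factor x + 1 appears with exponent 1: the algebraic multiplicity is 1.

rank(A + I) = 2, so the eigenspace has dimension 3 - 2 = 1: the geometric multiplicity is 1.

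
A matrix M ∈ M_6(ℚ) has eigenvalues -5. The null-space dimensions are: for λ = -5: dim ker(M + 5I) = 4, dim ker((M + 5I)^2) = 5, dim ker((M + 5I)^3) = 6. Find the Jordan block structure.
Jordan blocks: (-5, 3), (-5, 1), (-5, 1), (-5, 1)

λ = -5: successive nullity increments [4, 1, 1] count blocks of size ≥ k; block sizes are [3, 1, 1, 1].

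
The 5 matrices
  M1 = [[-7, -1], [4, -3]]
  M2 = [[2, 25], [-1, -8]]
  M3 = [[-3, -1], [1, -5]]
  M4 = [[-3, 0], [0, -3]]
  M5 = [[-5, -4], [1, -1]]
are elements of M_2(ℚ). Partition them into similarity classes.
4 classes: {M1}, {M2, M5}, {M3}, {M4}

Characteristic polynomials: χ_{M1} = (x + 5)^2, χ_{M2} = (x + 3)^2, χ_{M3} = (x + 4)^2, χ_{M4} = (x + 3)^2, χ_{M5} = (x + 3)^2.

{M1}: invariant factors (x + 5)^2.

{M2, M5}: invariant factors (x + 3)^2.

{M3}: invariant factors (x + 4)^2.

{M4}: invariant factors x + 3, x + 3.

Matrices are similar if and only if their invariant-factor lists agree; the partition into similarity classes is {M1}, {M2, M5}, {M3}, {M4}.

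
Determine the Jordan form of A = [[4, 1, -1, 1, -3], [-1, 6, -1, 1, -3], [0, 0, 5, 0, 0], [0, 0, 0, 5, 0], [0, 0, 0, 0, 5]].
The characteristic polynomial is det(xI - A) = (x - 5)^5, so the eigenvalues are 5 (algebraic multiplicity 5).

For λ = 5: rank(A - 5I) = 1, rank((A - 5I)^2) = 0. The eigenspace has dimension 5 - 1 = 4, so there are 4 Jordan blocks; the rank sequence gives block sizes [2, 1, 1, 1].

Assembling the blocks gives the Jordan form J above.

J = [[5, 1, 0, 0, 0], [0, 5, 0, 0, 0], [0, 0, 5, 0, 0], [0, 0, 0, 5, 0], [0, 0, 0, 0, 5]]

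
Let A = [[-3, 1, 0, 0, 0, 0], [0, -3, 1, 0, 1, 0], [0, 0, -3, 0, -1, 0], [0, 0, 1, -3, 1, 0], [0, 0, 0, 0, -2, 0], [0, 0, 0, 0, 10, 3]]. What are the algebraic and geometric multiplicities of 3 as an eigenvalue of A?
The characteristic polynomial is (x - 3)(x + 2)(x + 3)^4, so the factor x - 3 appears with exponent 1: the algebraic multiplicity is 1.

rank(A - 3I) = 5, so the eigenspace has dimension 6 - 5 = 1: the geometric multiplicity is 1.

algebraic multiplicity 1, geometric multiplicity 1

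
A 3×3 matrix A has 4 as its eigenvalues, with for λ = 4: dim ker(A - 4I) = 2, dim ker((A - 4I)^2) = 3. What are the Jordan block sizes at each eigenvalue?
λ = 4: successive nullity increments [2, 1] count blocks of size ≥ k; block sizes are [2, 1].

Jordan blocks: (4, 2), (4, 1)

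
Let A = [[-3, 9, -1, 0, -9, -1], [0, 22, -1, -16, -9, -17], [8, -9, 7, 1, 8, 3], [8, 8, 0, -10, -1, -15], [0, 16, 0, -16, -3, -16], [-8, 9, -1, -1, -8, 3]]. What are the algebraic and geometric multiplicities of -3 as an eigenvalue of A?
The characteristic polynomial is (x - 6)^2(x - 5)^2(x + 3)^2, so the factor x + 3 appears with exponent 2: the algebraic multiplicity is 2.

rank(A + 3I) = 4, so the eigenspace has dimension 6 - 4 = 2: the geometric multiplicity is 2.

algebraic multiplicity 2, geometric multiplicity 2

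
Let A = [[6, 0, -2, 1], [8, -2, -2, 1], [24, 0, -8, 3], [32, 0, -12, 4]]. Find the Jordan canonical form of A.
J = [[-2, 0, 0, 0], [0, -2, 0, 0], [0, 0, 2, 1], [0, 0, 0, 2]]

The characteristic polynomial is det(xI - A) = (x - 2)^2(x + 2)^2, so the eigenvalues are -2 (algebraic multiplicity 2), 2 (algebraic multiplicity 2).

For λ = -2: rank(A + 2I) = 2. The eigenspace has dimension 4 - 2 = 2, so there are 2 Jordan blocks; the rank sequence gives block sizes [1, 1].

For λ = 2: rank(A - 2I) = 3, rank((A - 2I)^2) = 2. The eigenspace has dimension 4 - 3 = 1, so there is 1 Jordan block; the rank sequence gives block sizes [2].

Assembling the blocks gives the Jordan form J above.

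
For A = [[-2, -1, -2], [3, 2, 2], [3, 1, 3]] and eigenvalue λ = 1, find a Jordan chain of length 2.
v_1 = [[2, -3, -1]]^T, v_2 = [[-1, 1, 1]]^T

We seek v_1 ∈ ker((A - I)^2) \ ker(A - I), then set v_{i+1} = (A - I) v_i.

One such chain is v_1 = [[2, -3, -1]]^T, v_2 = [[-1, 1, 1]]^T. Check: (A - I) v_2 = [[0, 0, 0]]^T = 0.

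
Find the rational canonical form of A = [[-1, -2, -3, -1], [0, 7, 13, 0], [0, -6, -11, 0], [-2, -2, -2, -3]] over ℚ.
R = [[0, -1, 0, 0], [1, -4, 0, 0], [0, 0, 0, -1], [0, 0, 1, -4]]

The invariant factors of A (the non-unit diagonal entries of the Smith normal form of xI - A over ℚ[x]) are x^2 + 4x + 1, x^2 + 4x + 1, each dividing the next. The characteristic polynomial is their product, (x^2 + 4x + 1)^2.

The rational canonical form is the block-diagonal matrix of companion matrices C(f_i):
R = [[0, -1, 0, 0], [1, -4, 0, 0], [0, 0, 0, -1], [0, 0, 1, -4]].

Note the characteristic polynomial does not split into linear factors over ℚ, so A has no Jordan form over ℚ; the rational canonical form exists over any field.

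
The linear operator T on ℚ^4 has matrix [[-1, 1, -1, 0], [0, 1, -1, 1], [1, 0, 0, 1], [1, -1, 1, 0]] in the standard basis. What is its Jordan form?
J = [[0, 1, 0, 0], [0, 0, 0, 0], [0, 0, 0, 1], [0, 0, 0, 0]]

The characteristic polynomial is det(xI - A) = x^4, so the eigenvalues are 0 (algebraic multiplicity 4).

For λ = 0: rank(A) = 2, rank(A^2) = 0. The eigenspace has dimension 4 - 2 = 2, so there are 2 Jordan blocks; the rank sequence gives block sizes [2, 2].

Assembling the blocks gives the Jordan form J above.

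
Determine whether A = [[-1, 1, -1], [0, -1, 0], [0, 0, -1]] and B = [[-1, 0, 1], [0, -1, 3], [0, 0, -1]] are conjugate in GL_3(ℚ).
Two matrices over a field are similar if and only if they have the same invariant factors.

Both A and B have characteristic polynomial (x + 1)^3 and minimal polynomial (x + 1)^2. Computing further, both have invariant factors x + 1, (x + 1)^2. Hence A and B are similar.

Yes.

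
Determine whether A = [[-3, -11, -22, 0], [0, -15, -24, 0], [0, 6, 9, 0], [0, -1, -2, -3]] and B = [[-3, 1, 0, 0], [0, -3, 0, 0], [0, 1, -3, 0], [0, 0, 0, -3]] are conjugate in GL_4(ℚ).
Two matrices over a field are similar if and only if they have the same invariant factors.

Both A and B have characteristic polynomial (x + 3)^4 and minimal polynomial (x + 3)^2. Computing further, both have invariant factors x + 3, x + 3, (x + 3)^2. Hence A and B are similar.

Yes.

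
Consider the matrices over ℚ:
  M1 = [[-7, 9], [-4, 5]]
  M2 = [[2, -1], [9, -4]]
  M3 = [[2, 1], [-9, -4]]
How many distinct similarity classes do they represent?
Characteristic polynomials: χ_{M1} = (x + 1)^2, χ_{M2} = (x + 1)^2, χ_{M3} = (x + 1)^2.

{M1, M2, M3}: invariant factors (x + 1)^2.

Matrices are similar if and only if their invariant-factor lists agree; the partition into similarity classes is {M1, M2, M3}.

1 class: {M1, M2, M3}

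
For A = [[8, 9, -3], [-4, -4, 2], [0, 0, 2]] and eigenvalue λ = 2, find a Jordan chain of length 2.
v_1 = [[1, -1, 0]]^T, v_2 = [[-3, 2, 0]]^T

We seek v_1 ∈ ker((A - 2I)^2) \ ker(A - 2I), then set v_{i+1} = (A - 2I) v_i.

One such chain is v_1 = [[1, -1, 0]]^T, v_2 = [[-3, 2, 0]]^T. Check: (A - 2I) v_2 = [[0, 0, 0]]^T = 0.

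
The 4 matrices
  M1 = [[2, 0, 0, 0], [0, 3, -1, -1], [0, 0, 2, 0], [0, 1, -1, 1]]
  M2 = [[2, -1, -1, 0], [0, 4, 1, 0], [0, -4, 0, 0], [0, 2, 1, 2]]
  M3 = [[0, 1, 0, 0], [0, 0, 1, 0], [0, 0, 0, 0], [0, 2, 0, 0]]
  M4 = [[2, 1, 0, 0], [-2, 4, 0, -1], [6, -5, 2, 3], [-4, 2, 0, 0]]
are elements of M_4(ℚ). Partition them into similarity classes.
3 classes: {M1}, {M2, M4}, {M3}

Characteristic polynomials: χ_{M1} = (x - 2)^4, χ_{M2} = (x - 2)^4, χ_{M3} = x^4, χ_{M4} = (x - 2)^4.

{M1}: invariant factors x - 2, x - 2, (x - 2)^2.

{M2, M4}: invariant factors x - 2, (x - 2)^3.

{M3}: invariant factors x, x^3.

Matrices are similar if and only if their invariant-factor lists agree; the partition into similarity classes is {M1}, {M2, M4}, {M3}.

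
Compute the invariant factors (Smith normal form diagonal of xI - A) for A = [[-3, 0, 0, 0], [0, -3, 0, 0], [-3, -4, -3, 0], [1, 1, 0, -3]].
The Jordan structure of A has elementary divisors (x + 3)^2, (x + 3)^2. Arranging the block sizes at each eigenvalue in decreasing order and taking row products gives the invariant factors.

Invariant factors (smallest first, each dividing the next): (x + 3)^2, (x + 3)^2.

Check: the last factor (x + 3)^2 is the minimal polynomial, and the product (x + 3)^4 is the characteristic polynomial.

(x + 3)^2, (x + 3)^2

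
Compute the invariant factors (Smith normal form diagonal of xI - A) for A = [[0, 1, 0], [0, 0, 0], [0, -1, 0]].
x, x^2

The Jordan structure of A has elementary divisors x^2, x. Arranging the block sizes at each eigenvalue in decreasing order and taking row products gives the invariant factors.

Invariant factors (smallest first, each dividing the next): x, x^2.

Check: the last factor x^2 is the minimal polynomial, and the product x^3 is the characteristic polynomial.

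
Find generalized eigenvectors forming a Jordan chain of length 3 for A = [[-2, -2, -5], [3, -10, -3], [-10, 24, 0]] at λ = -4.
v_1 = [[-2, -1, 1]]^T, v_2 = [[-7, -3, 0]]^T, v_3 = [[-8, -3, -2]]^T

We seek v_1 ∈ ker((A + 4I)^3) \ ker((A + 4I)^2), then set v_{i+1} = (A + 4I) v_i.

One such chain is v_1 = [[-2, -1, 1]]^T, v_2 = [[-7, -3, 0]]^T, v_3 = [[-8, -3, -2]]^T. Check: (A + 4I) v_3 = [[0, 0, 0]]^T = 0.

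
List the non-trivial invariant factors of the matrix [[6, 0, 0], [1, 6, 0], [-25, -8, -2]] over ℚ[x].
(x - 6)^2(x + 2)

The Jordan structure of A has elementary divisors (x + 2), (x - 6)^2. Arranging the block sizes at each eigenvalue in decreasing order and taking row products gives the invariant factors.

Invariant factors (smallest first, each dividing the next): (x - 6)^2(x + 2).

Check: the last factor (x - 6)^2(x + 2) is the minimal polynomial, and the product (x - 6)^2(x + 2) is the characteristic polynomial.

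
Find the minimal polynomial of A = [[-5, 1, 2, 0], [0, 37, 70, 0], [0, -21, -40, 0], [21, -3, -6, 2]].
The characteristic polynomial factors as (x - 2)^2(x + 5)^2. The minimal polynomial is ∏(x - λ)^{k_λ} where k_λ is the size of the largest Jordan block at λ.

For λ = -5: rank(A + 5I) = 3, and the largest Jordan block has size 2 (the smallest k with rank((A + 5I)^k) = rank((A + 5I)^(k+1))).
For λ = 2: rank(A - 2I) = 2, and the largest Jordan block has size 1 (the smallest k with rank((A - 2I)^k) = rank((A - 2I)^(k+1))).

So m_A(x) = (x - 2)(x + 5)^2.

m_A(x) = (x - 2)(x + 5)^2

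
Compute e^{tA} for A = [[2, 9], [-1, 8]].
e^{tA} = [[(1 - 3*t)*e^{5*t}, 9*t*e^{5*t}], [-t*e^{5*t}, (3*t + 1)*e^{5*t}]]

A has Jordan form J = [[5, 1], [0, 5]] with A = PJP^{-1}, so e^{tA} = P e^{tJ} P^{-1}.

For a Jordan block J_k(λ), e^{tJ_k(λ)} = e^{λt} · (I + tN + t^2 N^2/2! + ... + t^{k-1} N^{k-1}/(k-1)!) where N is the nilpotent superdiagonal part.

Assembling the blocks and conjugating back gives the entries of e^{tA} as shown above.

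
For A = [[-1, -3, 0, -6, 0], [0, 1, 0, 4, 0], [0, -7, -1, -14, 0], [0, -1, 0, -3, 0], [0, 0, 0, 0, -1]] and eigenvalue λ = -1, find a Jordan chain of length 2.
We seek v_1 ∈ ker((A + I)^2) \ ker(A + I), then set v_{i+1} = (A + I) v_i.

One such chain is v_1 = [[-2, 1, -4, 0, 0]]^T, v_2 = [[-3, 2, -7, -1, 0]]^T. Check: (A + I) v_2 = [[0, 0, 0, 0, 0]]^T = 0.

v_1 = [[-2, 1, -4, 0, 0]]^T, v_2 = [[-3, 2, -7, -1, 0]]^T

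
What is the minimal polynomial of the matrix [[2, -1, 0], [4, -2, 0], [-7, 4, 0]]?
m_A(x) = x^3

The characteristic polynomial factors as x^3. The minimal polynomial is ∏(x - λ)^{k_λ} where k_λ is the size of the largest Jordan block at λ.

For λ = 0: rank(A) = 2, and the largest Jordan block has size 3 (the smallest k with rank(A^k) = rank(A^(k+1))).

So m_A(x) = x^3.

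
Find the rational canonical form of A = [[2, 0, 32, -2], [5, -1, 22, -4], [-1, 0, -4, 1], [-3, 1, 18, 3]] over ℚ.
R = [[0, 0, 0, 24], [1, 0, 0, 10], [0, 1, 0, 3], [0, 0, 1, 0]]

The invariant factors of A (the non-unit diagonal entries of the Smith normal form of xI - A over ℚ[x]) are (x - 3)(x + 2)(x^2 + x + 4), each dividing the next. The characteristic polynomial is their product, (x - 3)(x + 2)(x^2 + x + 4).

The rational canonical form is the block-diagonal matrix of companion matrices C(f_i):
R = [[0, 0, 0, 24], [1, 0, 0, 10], [0, 1, 0, 3], [0, 0, 1, 0]].

Note the characteristic polynomial does not split into linear factors over ℚ, so A has no Jordan form over ℚ; the rational canonical form exists over any field.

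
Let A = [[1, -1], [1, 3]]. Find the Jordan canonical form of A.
The characteristic polynomial is det(xI - A) = (x - 2)^2, so the eigenvalues are 2 (algebraic multiplicity 2).

For λ = 2: rank(A - 2I) = 1, rank((A - 2I)^2) = 0. The eigenspace has dimension 2 - 1 = 1, so there is 1 Jordan block; the rank sequence gives block sizes [2].

Assembling the blocks gives the Jordan form J above.

J = [[2, 1], [0, 2]]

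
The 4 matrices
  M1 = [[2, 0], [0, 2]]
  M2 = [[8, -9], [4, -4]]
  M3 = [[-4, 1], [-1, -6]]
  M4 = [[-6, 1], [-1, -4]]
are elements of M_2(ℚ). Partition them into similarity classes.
3 classes: {M1}, {M2}, {M3, M4}

Characteristic polynomials: χ_{M1} = (x - 2)^2, χ_{M2} = (x - 2)^2, χ_{M3} = (x + 5)^2, χ_{M4} = (x + 5)^2.

{M1}: invariant factors x - 2, x - 2.

{M2}: invariant factors (x - 2)^2.

{M3, M4}: invariant factors (x + 5)^2.

Matrices are similar if and only if their invariant-factor lists agree; the partition into similarity classes is {M1}, {M2}, {M3, M4}.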